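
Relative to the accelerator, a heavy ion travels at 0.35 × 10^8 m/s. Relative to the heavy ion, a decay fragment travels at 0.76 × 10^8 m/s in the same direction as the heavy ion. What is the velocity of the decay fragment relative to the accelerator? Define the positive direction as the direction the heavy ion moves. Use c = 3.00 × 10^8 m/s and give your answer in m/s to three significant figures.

1.08 × 10^8 m/s

In units of c (dividing by 3.00 × 10^8 m/s): v = 0.117, u' = 0.253.
u = (u' + v)/(1 + u'v/c²):
u = (0.253 + 0.117) / (1 + 0.253·0.117) = 0.3700/1.0296 = 0.3594
Converting back: u = 0.3594 × 3.00 × 10^8 m/s.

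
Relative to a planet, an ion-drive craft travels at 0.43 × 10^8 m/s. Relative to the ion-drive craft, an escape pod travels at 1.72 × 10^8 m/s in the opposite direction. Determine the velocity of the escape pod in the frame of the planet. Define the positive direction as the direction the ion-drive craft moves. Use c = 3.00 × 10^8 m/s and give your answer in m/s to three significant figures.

In units of c (dividing by 3.00 × 10^8 m/s): v = 0.143, u' = -0.573.
u = (u' + v)/(1 + u'v/c²):
u = (-0.573 + 0.143) / (1 + (-0.573)·0.143) = -0.4300/0.9178 = -0.4685
Converting back: u = -0.4685 × 3.00 × 10^8 m/s.

-1.41 × 10^8 m/s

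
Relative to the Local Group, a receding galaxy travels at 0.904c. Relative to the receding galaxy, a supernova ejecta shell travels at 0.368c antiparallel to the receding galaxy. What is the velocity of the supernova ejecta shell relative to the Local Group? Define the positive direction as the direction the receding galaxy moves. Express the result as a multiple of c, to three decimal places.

With v = 0.904 and u' = -0.368 (in units of c),
u = (u' + v)/(1 + u'v/c²):
u = (-0.368 + 0.904) / (1 + (-0.368)·0.904) = 0.5360/0.6673 = 0.8032

+0.803c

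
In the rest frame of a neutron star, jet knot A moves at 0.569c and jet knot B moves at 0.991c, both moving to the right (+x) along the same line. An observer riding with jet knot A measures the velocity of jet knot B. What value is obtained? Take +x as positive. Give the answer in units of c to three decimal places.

+0.968c

β_A = 0.569, β_B = 0.991.
Transform to A's frame with the inverse velocity-addition law: u' = (u − v)/(1 − uv/c²), taking u = β_B and v = β_A.
u' = (0.991 − 0.569) / (1 − (0.569)(0.991)) = 0.4220/0.4361 = 0.9676.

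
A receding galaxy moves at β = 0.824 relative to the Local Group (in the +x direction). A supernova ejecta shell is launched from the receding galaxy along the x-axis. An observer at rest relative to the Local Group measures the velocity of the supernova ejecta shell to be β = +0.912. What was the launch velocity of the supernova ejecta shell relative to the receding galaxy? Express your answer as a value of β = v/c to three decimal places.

β = +0.354

Invert the composition law: u' = (u − v)/(1 − uv/c²).
u' = (0.912 − 0.824) / (1 − (0.912)(0.824)) = 0.0880/0.2485 = 0.3541.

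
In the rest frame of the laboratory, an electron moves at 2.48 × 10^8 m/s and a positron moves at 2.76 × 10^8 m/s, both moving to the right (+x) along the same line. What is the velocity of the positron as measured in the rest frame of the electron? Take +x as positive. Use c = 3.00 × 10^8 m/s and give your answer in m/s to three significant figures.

β_A = 0.827, β_B = 0.920 (dividing each by c = 3.00 × 10^8 m/s).
Transform to A's frame with the inverse velocity-addition law: u' = (u − v)/(1 − uv/c²), taking u = β_B and v = β_A.
u' = (0.920 − 0.827) / (1 − (0.827)(0.920)) = 0.0933/0.2395 = 0.3898.
u' = 0.3898 × 3.00 × 10^8 m/s.

+1.17 × 10^8 m/s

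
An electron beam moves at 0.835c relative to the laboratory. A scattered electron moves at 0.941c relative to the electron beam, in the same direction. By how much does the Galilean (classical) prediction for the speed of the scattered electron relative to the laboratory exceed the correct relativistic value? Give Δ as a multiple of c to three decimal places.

Galilean: u_cl = 0.941 + 0.835 = 1.7760.
Relativistic: u_rel = (0.941 + 0.835) / (1 + 0.941·0.835) = 1.7760/1.7857 = 0.9945.
Δ = 1.7760 − 0.9945 = 0.7815.
(The classical prediction exceeds c; the relativistic result does not.)

Δ = 0.781c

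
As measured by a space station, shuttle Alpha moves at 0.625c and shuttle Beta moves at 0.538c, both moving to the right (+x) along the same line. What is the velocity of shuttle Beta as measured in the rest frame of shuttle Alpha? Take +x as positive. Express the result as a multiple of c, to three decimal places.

β_A = 0.625, β_B = 0.538.
Transform to A's frame with the inverse velocity-addition law: u' = (u − v)/(1 − uv/c²), taking u = β_B and v = β_A.
u' = (0.538 − 0.625) / (1 − (0.625)(0.538)) = -0.0870/0.6637 = -0.1311.

-0.131c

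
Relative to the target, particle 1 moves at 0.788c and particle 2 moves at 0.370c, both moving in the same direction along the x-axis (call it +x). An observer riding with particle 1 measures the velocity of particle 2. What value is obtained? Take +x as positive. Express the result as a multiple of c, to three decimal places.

β_A = 0.788, β_B = 0.370.
Transform to A's frame with the inverse velocity-addition law: u' = (u − v)/(1 − uv/c²), taking u = β_B and v = β_A.
u' = (0.370 − 0.788) / (1 − (0.788)(0.370)) = -0.4180/0.7084 = -0.5900.

-0.590c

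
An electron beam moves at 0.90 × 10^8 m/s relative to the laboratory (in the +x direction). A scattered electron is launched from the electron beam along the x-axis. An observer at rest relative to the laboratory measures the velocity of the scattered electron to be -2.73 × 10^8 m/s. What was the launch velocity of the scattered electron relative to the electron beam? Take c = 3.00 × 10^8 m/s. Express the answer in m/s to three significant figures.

v = 0.300c, u = -0.910c.
Invert the composition law: u' = (u − v)/(1 − uv/c²).
u' = (-0.910 − 0.300) / (1 − (-0.910)(0.300)) = -1.2100/1.2730 = -0.9505.
u' = -0.9505 × 3.00 × 10^8 m/s.

-2.85 × 10^8 m/s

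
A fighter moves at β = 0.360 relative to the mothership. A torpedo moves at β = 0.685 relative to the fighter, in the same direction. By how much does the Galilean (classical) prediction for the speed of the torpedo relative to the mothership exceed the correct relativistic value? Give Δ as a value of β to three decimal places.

Galilean: u_cl = 0.685 + 0.360 = 1.0450.
Relativistic: u_rel = (0.685 + 0.360) / (1 + 0.685·0.360) = 1.0450/1.2466 = 0.8383.
Δ = 1.0450 − 0.8383 = 0.2067.
(The classical prediction exceeds c; the relativistic result does not.)

Δ = 0.207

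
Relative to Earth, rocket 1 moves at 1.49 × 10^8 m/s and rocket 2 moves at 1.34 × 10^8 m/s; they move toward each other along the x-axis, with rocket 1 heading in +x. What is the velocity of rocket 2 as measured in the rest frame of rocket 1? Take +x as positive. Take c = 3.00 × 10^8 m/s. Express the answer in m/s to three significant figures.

β_A = 0.497, β_B = -0.447 (dividing each by c = 3.00 × 10^8 m/s).
Transform to A's frame with the inverse velocity-addition law: u' = (u − v)/(1 − uv/c²), taking u = β_B and v = β_A.
u' = (-0.447 − 0.497) / (1 − (0.497)(-0.447)) = -0.9433/1.2218 = -0.7721.
u' = -0.7721 × 3.00 × 10^8 m/s.

-2.32 × 10^8 m/s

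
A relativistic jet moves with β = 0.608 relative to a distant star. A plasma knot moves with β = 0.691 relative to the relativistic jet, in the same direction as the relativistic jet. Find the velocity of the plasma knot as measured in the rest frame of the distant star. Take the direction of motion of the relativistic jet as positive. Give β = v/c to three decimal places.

With v = 0.608 and u' = 0.691 (in units of c),
u = (u' + v)/(1 + u'v/c²):
u = (0.691 + 0.608) / (1 + 0.691·0.608) = 1.2990/1.4201 = 0.9147

β = 0.915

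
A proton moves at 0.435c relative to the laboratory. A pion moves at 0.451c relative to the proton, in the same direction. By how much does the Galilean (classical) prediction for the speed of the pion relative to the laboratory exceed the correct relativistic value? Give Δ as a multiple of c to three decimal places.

Galilean: u_cl = 0.451 + 0.435 = 0.8860.
Relativistic: u_rel = (0.451 + 0.435) / (1 + 0.451·0.435) = 0.8860/1.1962 = 0.7407.
Δ = 0.8860 − 0.7407 = 0.1453.

Δ = 0.145c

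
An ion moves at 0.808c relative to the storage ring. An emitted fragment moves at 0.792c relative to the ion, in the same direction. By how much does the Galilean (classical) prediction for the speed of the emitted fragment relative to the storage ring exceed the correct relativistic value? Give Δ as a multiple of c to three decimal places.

Δ = 0.624c

Galilean: u_cl = 0.792 + 0.808 = 1.6000.
Relativistic: u_rel = (0.792 + 0.808) / (1 + 0.792·0.808) = 1.6000/1.6399 = 0.9756.
Δ = 1.6000 − 0.9756 = 0.6244.
(The classical prediction exceeds c; the relativistic result does not.)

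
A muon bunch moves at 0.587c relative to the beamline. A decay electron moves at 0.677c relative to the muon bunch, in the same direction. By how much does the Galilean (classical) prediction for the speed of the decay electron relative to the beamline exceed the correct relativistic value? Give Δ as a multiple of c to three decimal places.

Galilean: u_cl = 0.677 + 0.587 = 1.2640.
Relativistic: u_rel = (0.677 + 0.587) / (1 + 0.677·0.587) = 1.2640/1.3974 = 0.9045.
Δ = 1.2640 − 0.9045 = 0.3595.
(The classical prediction exceeds c; the relativistic result does not.)

Δ = 0.359c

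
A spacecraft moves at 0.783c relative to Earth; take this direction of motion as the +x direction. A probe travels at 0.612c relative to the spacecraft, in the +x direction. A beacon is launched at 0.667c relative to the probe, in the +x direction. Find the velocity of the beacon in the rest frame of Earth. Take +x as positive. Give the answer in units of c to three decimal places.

0.988c

Apply u = (u' + v)/(1 + u'v/c²) successively, working outward toward Earth.
Start: velocity of the spacecraft relative to Earth = 0.7830c.
Compose with the probe (u' = 0.612 in the spacecraft frame): u_1 = (0.612 + 0.783) / (1 + 0.612·0.783) = 1.3950/1.4792 = 0.9431.
Compose with the beacon (u' = 0.667 in the probe frame): u_2 = (0.667 + 0.943) / (1 + 0.667·0.943) = 1.6101/1.6290 = 0.9884.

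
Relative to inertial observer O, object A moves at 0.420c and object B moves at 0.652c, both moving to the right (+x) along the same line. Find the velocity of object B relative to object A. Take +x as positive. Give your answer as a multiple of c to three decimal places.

+0.319c

β_A = 0.420, β_B = 0.652.
Transform to A's frame with the inverse velocity-addition law: u' = (u − v)/(1 − uv/c²), taking u = β_B and v = β_A.
u' = (0.652 − 0.420) / (1 − (0.420)(0.652)) = 0.2320/0.7262 = 0.3195.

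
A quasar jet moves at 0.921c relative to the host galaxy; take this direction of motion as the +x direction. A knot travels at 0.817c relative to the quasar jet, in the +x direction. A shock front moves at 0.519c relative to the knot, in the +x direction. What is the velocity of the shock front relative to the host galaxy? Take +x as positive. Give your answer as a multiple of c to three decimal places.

Apply u = (u' + v)/(1 + u'v/c²) successively, working outward toward the host galaxy.
Start: velocity of the quasar jet relative to the host galaxy = 0.9210c.
Compose with the knot (u' = 0.817 in the quasar jet frame): u_1 = (0.817 + 0.921) / (1 + 0.817·0.921) = 1.7380/1.7525 = 0.9918.
Compose with the shock front (u' = 0.519 in the knot frame): u_2 = (0.519 + 0.992) / (1 + 0.519·0.992) = 1.5108/1.5147 = 0.9974.

0.997c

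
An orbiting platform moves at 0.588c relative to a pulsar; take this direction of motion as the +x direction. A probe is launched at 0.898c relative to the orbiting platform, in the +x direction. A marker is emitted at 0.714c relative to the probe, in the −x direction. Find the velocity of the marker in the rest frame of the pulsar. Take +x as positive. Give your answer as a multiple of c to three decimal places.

Apply u = (u' + v)/(1 + u'v/c²) successively, working outward toward the pulsar.
Start: velocity of the orbiting platform relative to the pulsar = 0.5880c.
Compose with the probe (u' = 0.898 in the orbiting platform frame): u_1 = (0.898 + 0.588) / (1 + 0.898·0.588) = 1.4860/1.5280 = 0.9725.
Compose with the marker (u' = -0.714 in the probe frame): u_2 = (-0.714 + 0.972) / (1 + (-0.714)·0.972) = 0.2585/0.3056 = 0.8458.

+0.846c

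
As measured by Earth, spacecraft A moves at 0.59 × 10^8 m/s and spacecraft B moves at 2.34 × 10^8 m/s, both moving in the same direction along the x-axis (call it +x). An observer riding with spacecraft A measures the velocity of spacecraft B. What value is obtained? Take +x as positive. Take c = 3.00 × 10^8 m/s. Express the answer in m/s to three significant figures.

+2.07 × 10^8 m/s

β_A = 0.197, β_B = 0.780 (dividing each by c = 3.00 × 10^8 m/s).
Transform to A's frame with the inverse velocity-addition law: u' = (u − v)/(1 − uv/c²), taking u = β_B and v = β_A.
u' = (0.780 − 0.197) / (1 − (0.197)(0.780)) = 0.5833/0.8466 = 0.6890.
u' = 0.6890 × 3.00 × 10^8 m/s.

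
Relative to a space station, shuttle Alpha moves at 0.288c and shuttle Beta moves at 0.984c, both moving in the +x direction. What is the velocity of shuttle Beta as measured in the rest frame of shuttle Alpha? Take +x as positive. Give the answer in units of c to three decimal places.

β_A = 0.288, β_B = 0.984.
Transform to A's frame with the inverse velocity-addition law: u' = (u − v)/(1 − uv/c²), taking u = β_B and v = β_A.
u' = (0.984 − 0.288) / (1 − (0.288)(0.984)) = 0.6960/0.7166 = 0.9712.

+0.971c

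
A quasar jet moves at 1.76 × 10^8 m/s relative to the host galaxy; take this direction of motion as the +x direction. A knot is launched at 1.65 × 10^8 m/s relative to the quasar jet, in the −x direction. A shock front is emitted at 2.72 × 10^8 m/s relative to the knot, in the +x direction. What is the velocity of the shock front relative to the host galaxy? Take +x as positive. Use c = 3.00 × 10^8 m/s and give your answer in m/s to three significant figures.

+2.75 × 10^8 m/s

Apply u = (u' + v)/(1 + u'v/c²) successively, working outward toward the host galaxy.
(Dividing each given speed by c = 3.00 × 10^8 m/s to work in units of c.)
Start: velocity of the quasar jet relative to the host galaxy = 0.5867c.
Compose with the knot (u' = -0.550 in the quasar jet frame): u_1 = (-0.550 + 0.587) / (1 + (-0.550)·0.587) = 0.0367/0.6773 = 0.0541.
Compose with the shock front (u' = 0.907 in the knot frame): u_2 = (0.907 + 0.054) / (1 + 0.907·0.054) = 0.9608/1.0491 = 0.9158.
So u = 0.9158 × 3.00 × 10^8 m/s.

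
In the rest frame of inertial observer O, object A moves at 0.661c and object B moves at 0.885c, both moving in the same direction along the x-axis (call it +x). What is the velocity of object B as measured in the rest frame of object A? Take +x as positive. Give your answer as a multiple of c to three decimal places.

+0.540c

β_A = 0.661, β_B = 0.885.
Transform to A's frame with the inverse velocity-addition law: u' = (u − v)/(1 − uv/c²), taking u = β_B and v = β_A.
u' = (0.885 − 0.661) / (1 − (0.661)(0.885)) = 0.2240/0.4150 = 0.5397.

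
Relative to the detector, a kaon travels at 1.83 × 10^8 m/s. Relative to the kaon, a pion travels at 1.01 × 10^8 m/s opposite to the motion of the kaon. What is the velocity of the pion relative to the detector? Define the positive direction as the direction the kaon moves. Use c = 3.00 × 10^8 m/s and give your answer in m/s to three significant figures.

+1.03 × 10^8 m/s

In units of c (dividing by 3.00 × 10^8 m/s): v = 0.610, u' = -0.337.
u = (u' + v)/(1 + u'v/c²):
u = (-0.337 + 0.610) / (1 + (-0.337)·0.610) = 0.2733/0.7946 = 0.3440
(Galilean addition would give +0.273c.)
Converting back: u = 0.3440 × 3.00 × 10^8 m/s.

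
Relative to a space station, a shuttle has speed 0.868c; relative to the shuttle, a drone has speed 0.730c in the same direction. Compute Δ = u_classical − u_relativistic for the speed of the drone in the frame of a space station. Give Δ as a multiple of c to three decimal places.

Δ = 0.620c

Galilean: u_cl = 0.730 + 0.868 = 1.5980.
Relativistic: u_rel = (0.730 + 0.868) / (1 + 0.730·0.868) = 1.5980/1.6336 = 0.9782.
Δ = 1.5980 − 0.9782 = 0.6198.
(The classical prediction exceeds c; the relativistic result does not.)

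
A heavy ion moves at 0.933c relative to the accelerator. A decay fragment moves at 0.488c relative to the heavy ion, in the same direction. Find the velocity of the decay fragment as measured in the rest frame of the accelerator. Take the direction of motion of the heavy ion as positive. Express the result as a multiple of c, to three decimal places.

0.976c

With v = 0.933 and u' = 0.488 (in units of c),
u = (u' + v)/(1 + u'v/c²):
u = (0.488 + 0.933) / (1 + 0.488·0.933) = 1.4210/1.4553 = 0.9764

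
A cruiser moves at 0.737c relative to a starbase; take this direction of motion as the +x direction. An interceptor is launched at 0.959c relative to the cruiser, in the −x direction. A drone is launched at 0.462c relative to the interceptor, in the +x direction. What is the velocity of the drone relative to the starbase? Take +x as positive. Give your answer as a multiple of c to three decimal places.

-0.454c

Apply u = (u' + v)/(1 + u'v/c²) successively, working outward toward the starbase.
Start: velocity of the cruiser relative to the starbase = 0.7370c.
Compose with the interceptor (u' = -0.959 in the cruiser frame): u_1 = (-0.959 + 0.737) / (1 + (-0.959)·0.737) = -0.2220/0.2932 = -0.7571.
Compose with the drone (u' = 0.462 in the interceptor frame): u_2 = (0.462 + (-0.757)) / (1 + 0.462·(-0.757)) = -0.2951/0.6502 = -0.4539.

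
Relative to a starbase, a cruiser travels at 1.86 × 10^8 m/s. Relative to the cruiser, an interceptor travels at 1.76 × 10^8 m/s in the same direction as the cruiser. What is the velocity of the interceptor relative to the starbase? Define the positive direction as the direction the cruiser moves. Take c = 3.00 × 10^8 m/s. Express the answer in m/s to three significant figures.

2.65 × 10^8 m/s

In units of c (dividing by 3.00 × 10^8 m/s): v = 0.620, u' = 0.587.
u = (u' + v)/(1 + u'v/c²):
u = (0.587 + 0.620) / (1 + 0.587·0.620) = 1.2067/1.3637 = 0.8848
(Galilean addition would give +1.207c, exceeding c.)
Converting back: u = 0.8848 × 3.00 × 10^8 m/s.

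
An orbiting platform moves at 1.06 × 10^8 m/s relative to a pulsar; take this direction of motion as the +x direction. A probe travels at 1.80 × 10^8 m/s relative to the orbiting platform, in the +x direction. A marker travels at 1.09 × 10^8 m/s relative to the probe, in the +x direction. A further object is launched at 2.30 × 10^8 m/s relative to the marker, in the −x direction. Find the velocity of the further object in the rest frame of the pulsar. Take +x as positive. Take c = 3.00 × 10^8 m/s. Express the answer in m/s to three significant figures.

Apply u = (u' + v)/(1 + u'v/c²) successively, working outward toward the pulsar.
(Dividing each given speed by c = 3.00 × 10^8 m/s to work in units of c.)
Start: velocity of the orbiting platform relative to the pulsar = 0.3533c.
Compose with the probe (u' = 0.600 in the orbiting platform frame): u_1 = (0.600 + 0.353) / (1 + 0.600·0.353) = 0.9533/1.2120 = 0.7866.
Compose with the marker (u' = 0.363 in the probe frame): u_2 = (0.363 + 0.787) / (1 + 0.363·0.787) = 1.1499/1.2858 = 0.8943.
Compose with the further object (u' = -0.767 in the marker frame): u_3 = (-0.767 + 0.894) / (1 + (-0.767)·0.894) = 0.1277/0.3144 = 0.4061.
So u = 0.4061 × 3.00 × 10^8 m/s.

+1.22 × 10^8 m/s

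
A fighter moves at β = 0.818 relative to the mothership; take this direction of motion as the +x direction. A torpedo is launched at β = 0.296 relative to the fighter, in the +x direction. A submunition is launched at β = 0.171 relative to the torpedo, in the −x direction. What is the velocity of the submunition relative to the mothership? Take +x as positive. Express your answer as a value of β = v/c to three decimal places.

β = +0.857

Apply u = (u' + v)/(1 + u'v/c²) successively, working outward toward the mothership.
Start: velocity of the fighter relative to the mothership = 0.8180c.
Compose with the torpedo (u' = 0.296 in the fighter frame): u_1 = (0.296 + 0.818) / (1 + 0.296·0.818) = 1.1140/1.2421 = 0.8968.
Compose with the submunition (u' = -0.171 in the torpedo frame): u_2 = (-0.171 + 0.897) / (1 + (-0.171)·0.897) = 0.7258/0.8466 = 0.8573.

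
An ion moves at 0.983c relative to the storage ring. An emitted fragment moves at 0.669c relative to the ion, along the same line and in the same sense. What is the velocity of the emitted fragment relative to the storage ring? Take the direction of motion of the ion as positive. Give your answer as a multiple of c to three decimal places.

0.997c

With v = 0.983 and u' = 0.669 (in units of c),
u = (u' + v)/(1 + u'v/c²):
u = (0.669 + 0.983) / (1 + 0.669·0.983) = 1.6520/1.6576 = 0.9966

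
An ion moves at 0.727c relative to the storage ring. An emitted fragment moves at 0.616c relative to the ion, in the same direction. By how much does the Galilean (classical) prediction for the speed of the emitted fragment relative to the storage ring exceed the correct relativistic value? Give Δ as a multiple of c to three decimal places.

Δ = 0.415c

Galilean: u_cl = 0.616 + 0.727 = 1.3430.
Relativistic: u_rel = (0.616 + 0.727) / (1 + 0.616·0.727) = 1.3430/1.4478 = 0.9276.
Δ = 1.3430 − 0.9276 = 0.4154.
(The classical prediction exceeds c; the relativistic result does not.)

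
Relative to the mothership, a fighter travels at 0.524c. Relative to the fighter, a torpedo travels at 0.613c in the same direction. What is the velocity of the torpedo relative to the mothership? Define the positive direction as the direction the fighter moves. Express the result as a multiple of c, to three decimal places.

0.861c

With v = 0.524 and u' = 0.613 (in units of c),
u = (u' + v)/(1 + u'v/c²):
u = (0.613 + 0.524) / (1 + 0.613·0.524) = 1.1370/1.3212 = 0.8606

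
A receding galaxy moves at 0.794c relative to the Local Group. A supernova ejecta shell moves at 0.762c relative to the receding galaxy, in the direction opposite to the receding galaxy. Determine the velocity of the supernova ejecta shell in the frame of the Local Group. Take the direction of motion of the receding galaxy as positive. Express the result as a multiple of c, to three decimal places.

+0.081c

With v = 0.794 and u' = -0.762 (in units of c),
u = (u' + v)/(1 + u'v/c²):
u = (-0.762 + 0.794) / (1 + (-0.762)·0.794) = 0.0320/0.3950 = 0.0810
(Galilean addition would give +0.032c.)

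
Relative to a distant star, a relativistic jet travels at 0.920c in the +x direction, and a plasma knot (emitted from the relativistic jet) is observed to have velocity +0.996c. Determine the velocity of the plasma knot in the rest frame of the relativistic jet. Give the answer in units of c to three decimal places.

Invert the composition law: u' = (u − v)/(1 − uv/c²).
u' = (0.996 − 0.920) / (1 − (0.996)(0.920)) = 0.0760/0.0837 = 0.9082.

+0.908c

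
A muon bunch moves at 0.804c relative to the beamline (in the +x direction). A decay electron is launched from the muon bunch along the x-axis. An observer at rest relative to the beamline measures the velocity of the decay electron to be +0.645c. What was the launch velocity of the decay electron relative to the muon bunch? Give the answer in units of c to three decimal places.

Invert the composition law: u' = (u − v)/(1 − uv/c²).
u' = (0.645 − 0.804) / (1 − (0.645)(0.804)) = -0.1590/0.4814 = -0.3303.

-0.330c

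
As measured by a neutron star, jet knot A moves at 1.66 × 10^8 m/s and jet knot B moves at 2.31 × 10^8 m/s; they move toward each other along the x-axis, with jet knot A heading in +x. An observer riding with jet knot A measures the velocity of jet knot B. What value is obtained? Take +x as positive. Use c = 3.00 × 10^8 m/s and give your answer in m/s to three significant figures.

β_A = 0.553, β_B = -0.770 (dividing each by c = 3.00 × 10^8 m/s).
Transform to A's frame with the inverse velocity-addition law: u' = (u − v)/(1 − uv/c²), taking u = β_B and v = β_A.
u' = (-0.770 − 0.553) / (1 − (0.553)(-0.770)) = -1.3233/1.4261 = -0.9280.
u' = -0.9280 × 3.00 × 10^8 m/s.

-2.78 × 10^8 m/s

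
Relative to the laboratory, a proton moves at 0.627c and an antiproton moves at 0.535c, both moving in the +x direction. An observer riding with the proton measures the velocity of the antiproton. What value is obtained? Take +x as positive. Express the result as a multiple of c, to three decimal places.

β_A = 0.627, β_B = 0.535.
Transform to A's frame with the inverse velocity-addition law: u' = (u − v)/(1 − uv/c²), taking u = β_B and v = β_A.
u' = (0.535 − 0.627) / (1 − (0.627)(0.535)) = -0.0920/0.6646 = -0.1384.

-0.138c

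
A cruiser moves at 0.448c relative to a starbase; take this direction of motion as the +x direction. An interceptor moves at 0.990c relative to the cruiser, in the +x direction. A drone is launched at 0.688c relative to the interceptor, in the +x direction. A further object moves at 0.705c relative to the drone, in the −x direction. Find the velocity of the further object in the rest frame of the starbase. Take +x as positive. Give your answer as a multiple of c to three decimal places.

+0.996c

Apply u = (u' + v)/(1 + u'v/c²) successively, working outward toward the starbase.
Start: velocity of the cruiser relative to the starbase = 0.4480c.
Compose with the interceptor (u' = 0.990 in the cruiser frame): u_1 = (0.990 + 0.448) / (1 + 0.990·0.448) = 1.4380/1.4435 = 0.9962.
Compose with the drone (u' = 0.688 in the interceptor frame): u_2 = (0.688 + 0.996) / (1 + 0.688·0.996) = 1.6842/1.6854 = 0.9993.
Compose with the further object (u' = -0.705 in the drone frame): u_3 = (-0.705 + 0.999) / (1 + (-0.705)·0.999) = 0.2943/0.2955 = 0.9959.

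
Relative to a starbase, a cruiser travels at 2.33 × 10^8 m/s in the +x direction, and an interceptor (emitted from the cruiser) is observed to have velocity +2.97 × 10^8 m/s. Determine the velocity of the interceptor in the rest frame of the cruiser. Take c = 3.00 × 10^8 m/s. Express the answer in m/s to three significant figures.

+2.77 × 10^8 m/s

v = 0.777c, u = 0.990c.
Invert the composition law: u' = (u − v)/(1 − uv/c²).
u' = (0.990 − 0.777) / (1 − (0.990)(0.777)) = 0.2133/0.2311 = 0.9231.
u' = 0.9231 × 3.00 × 10^8 m/s.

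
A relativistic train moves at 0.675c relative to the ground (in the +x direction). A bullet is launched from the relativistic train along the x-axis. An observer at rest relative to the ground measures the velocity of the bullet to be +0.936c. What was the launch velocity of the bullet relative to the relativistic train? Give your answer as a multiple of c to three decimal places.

+0.709c

Invert the composition law: u' = (u − v)/(1 − uv/c²).
u' = (0.936 − 0.675) / (1 − (0.936)(0.675)) = 0.2610/0.3682 = 0.7089.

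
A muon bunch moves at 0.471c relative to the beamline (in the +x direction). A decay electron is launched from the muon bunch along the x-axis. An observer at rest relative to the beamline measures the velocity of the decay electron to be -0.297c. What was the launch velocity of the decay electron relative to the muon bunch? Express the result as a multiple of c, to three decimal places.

Invert the composition law: u' = (u − v)/(1 − uv/c²).
u' = (-0.297 − 0.471) / (1 − (-0.297)(0.471)) = -0.7680/1.1399 = -0.6738.

-0.674c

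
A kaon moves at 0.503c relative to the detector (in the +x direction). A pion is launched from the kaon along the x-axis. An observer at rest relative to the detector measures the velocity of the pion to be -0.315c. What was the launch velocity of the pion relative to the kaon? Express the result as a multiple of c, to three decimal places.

Invert the composition law: u' = (u − v)/(1 − uv/c²).
u' = (-0.315 − 0.503) / (1 − (-0.315)(0.503)) = -0.8180/1.1584 = -0.7061.

-0.706c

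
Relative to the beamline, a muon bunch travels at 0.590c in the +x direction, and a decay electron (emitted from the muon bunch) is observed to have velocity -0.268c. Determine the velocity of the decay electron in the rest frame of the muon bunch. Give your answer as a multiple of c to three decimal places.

Invert the composition law: u' = (u − v)/(1 − uv/c²).
u' = (-0.268 − 0.590) / (1 − (-0.268)(0.590)) = -0.8580/1.1581 = -0.7409.

-0.741c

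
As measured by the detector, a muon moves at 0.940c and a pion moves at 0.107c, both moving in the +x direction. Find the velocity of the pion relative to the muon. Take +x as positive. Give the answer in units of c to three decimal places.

-0.926c

β_A = 0.940, β_B = 0.107.
Transform to A's frame with the inverse velocity-addition law: u' = (u − v)/(1 − uv/c²), taking u = β_B and v = β_A.
u' = (0.107 − 0.940) / (1 − (0.940)(0.107)) = -0.8330/0.8994 = -0.9262.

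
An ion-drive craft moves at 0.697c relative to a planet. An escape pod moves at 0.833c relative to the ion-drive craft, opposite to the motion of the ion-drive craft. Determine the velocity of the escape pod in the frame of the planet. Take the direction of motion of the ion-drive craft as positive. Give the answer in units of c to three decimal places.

With v = 0.697 and u' = -0.833 (in units of c),
u = (u' + v)/(1 + u'v/c²):
u = (-0.833 + 0.697) / (1 + (-0.833)·0.697) = -0.1360/0.4194 = -0.3243
(Galilean addition would give -0.136c.)

-0.324c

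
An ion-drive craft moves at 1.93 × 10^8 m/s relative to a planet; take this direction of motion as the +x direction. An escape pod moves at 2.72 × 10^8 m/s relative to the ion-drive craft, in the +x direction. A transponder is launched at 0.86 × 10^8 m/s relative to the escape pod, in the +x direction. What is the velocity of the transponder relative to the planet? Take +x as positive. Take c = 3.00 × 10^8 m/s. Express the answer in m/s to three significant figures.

Apply u = (u' + v)/(1 + u'v/c²) successively, working outward toward the planet.
(Dividing each given speed by c = 3.00 × 10^8 m/s to work in units of c.)
Start: velocity of the ion-drive craft relative to the planet = 0.6433c.
Compose with the escape pod (u' = 0.907 in the ion-drive craft frame): u_1 = (0.907 + 0.643) / (1 + 0.907·0.643) = 1.5500/1.5833 = 0.9790.
Compose with the transponder (u' = 0.287 in the escape pod frame): u_2 = (0.287 + 0.979) / (1 + 0.287·0.979) = 1.2656/1.2806 = 0.9883.
So u = 0.9883 × 3.00 × 10^8 m/s.

2.96 × 10^8 m/s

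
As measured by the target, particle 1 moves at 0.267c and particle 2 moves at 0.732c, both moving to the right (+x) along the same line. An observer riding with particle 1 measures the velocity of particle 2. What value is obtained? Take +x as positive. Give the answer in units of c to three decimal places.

β_A = 0.267, β_B = 0.732.
Transform to A's frame with the inverse velocity-addition law: u' = (u − v)/(1 − uv/c²), taking u = β_B and v = β_A.
u' = (0.732 − 0.267) / (1 − (0.267)(0.732)) = 0.4650/0.8046 = 0.5780.

+0.578c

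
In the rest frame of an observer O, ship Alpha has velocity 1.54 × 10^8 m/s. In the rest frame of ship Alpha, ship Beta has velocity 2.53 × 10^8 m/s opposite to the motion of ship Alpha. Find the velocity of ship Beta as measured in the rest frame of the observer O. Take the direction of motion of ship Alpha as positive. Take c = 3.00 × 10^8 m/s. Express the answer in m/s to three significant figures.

In units of c (dividing by 3.00 × 10^8 m/s): v = 0.513, u' = -0.843.
u = (u' + v)/(1 + u'v/c²):
u = (-0.843 + 0.513) / (1 + (-0.843)·0.513) = -0.3300/0.5671 = -0.5819
Converting back: u = -0.5819 × 3.00 × 10^8 m/s.

-1.75 × 10^8 m/s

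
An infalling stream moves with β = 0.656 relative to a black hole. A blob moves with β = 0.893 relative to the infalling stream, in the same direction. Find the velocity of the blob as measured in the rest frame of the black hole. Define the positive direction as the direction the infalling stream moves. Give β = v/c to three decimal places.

β = 0.977

With v = 0.656 and u' = 0.893 (in units of c),
u = (u' + v)/(1 + u'v/c²):
u = (0.893 + 0.656) / (1 + 0.893·0.656) = 1.5490/1.5858 = 0.9768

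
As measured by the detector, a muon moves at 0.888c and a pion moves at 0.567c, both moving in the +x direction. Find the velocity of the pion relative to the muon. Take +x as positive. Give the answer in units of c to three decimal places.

-0.647c

β_A = 0.888, β_B = 0.567.
Transform to A's frame with the inverse velocity-addition law: u' = (u − v)/(1 − uv/c²), taking u = β_B and v = β_A.
u' = (0.567 − 0.888) / (1 − (0.888)(0.567)) = -0.3210/0.4965 = -0.6465.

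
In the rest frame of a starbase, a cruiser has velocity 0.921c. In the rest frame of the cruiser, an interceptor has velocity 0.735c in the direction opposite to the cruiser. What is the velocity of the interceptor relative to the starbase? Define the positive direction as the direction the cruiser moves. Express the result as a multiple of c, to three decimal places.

+0.576c

With v = 0.921 and u' = -0.735 (in units of c),
u = (u' + v)/(1 + u'v/c²):
u = (-0.735 + 0.921) / (1 + (-0.735)·0.921) = 0.1860/0.3231 = 0.5757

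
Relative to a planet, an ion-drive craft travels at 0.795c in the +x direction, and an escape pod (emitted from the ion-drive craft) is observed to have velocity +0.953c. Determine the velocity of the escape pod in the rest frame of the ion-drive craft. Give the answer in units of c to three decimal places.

+0.652c

Invert the composition law: u' = (u − v)/(1 − uv/c²).
u' = (0.953 − 0.795) / (1 − (0.953)(0.795)) = 0.1580/0.2424 = 0.6519.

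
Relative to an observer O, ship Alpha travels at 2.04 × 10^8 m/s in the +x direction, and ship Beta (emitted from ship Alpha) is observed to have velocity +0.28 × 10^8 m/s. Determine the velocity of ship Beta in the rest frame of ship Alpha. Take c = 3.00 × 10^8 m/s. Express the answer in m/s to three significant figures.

-1.88 × 10^8 m/s

v = 0.680c, u = 0.093c.
Invert the composition law: u' = (u − v)/(1 − uv/c²).
u' = (0.093 − 0.680) / (1 − (0.093)(0.680)) = -0.5867/0.9365 = -0.6264.
u' = -0.6264 × 3.00 × 10^8 m/s.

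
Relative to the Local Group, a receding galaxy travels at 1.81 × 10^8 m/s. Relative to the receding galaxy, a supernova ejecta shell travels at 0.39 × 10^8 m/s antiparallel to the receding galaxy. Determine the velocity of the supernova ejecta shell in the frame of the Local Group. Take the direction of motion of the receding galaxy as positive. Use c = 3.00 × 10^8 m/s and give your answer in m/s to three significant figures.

+1.54 × 10^8 m/s

In units of c (dividing by 3.00 × 10^8 m/s): v = 0.603, u' = -0.130.
u = (u' + v)/(1 + u'v/c²):
u = (-0.130 + 0.603) / (1 + (-0.130)·0.603) = 0.4733/0.9216 = 0.5136
(Galilean addition would give +0.473c.)
Converting back: u = 0.5136 × 3.00 × 10^8 m/s.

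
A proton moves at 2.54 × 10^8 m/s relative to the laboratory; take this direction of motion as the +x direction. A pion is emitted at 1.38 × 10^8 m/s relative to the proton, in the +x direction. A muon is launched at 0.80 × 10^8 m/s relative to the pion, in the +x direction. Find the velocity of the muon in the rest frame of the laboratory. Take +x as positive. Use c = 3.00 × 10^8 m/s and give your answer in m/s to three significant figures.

Apply u = (u' + v)/(1 + u'v/c²) successively, working outward toward the laboratory.
(Dividing each given speed by c = 3.00 × 10^8 m/s to work in units of c.)
Start: velocity of the proton relative to the laboratory = 0.8467c.
Compose with the pion (u' = 0.460 in the proton frame): u_1 = (0.460 + 0.847) / (1 + 0.460·0.847) = 1.3067/1.3895 = 0.9404.
Compose with the muon (u' = 0.267 in the pion frame): u_2 = (0.267 + 0.940) / (1 + 0.267·0.940) = 1.2071/1.2508 = 0.9651.
So u = 0.9651 × 3.00 × 10^8 m/s.

2.90 × 10^8 m/s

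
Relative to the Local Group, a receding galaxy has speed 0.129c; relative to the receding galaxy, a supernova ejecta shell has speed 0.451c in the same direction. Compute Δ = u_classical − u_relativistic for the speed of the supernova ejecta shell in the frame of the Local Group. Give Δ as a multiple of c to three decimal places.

Galilean: u_cl = 0.451 + 0.129 = 0.5800.
Relativistic: u_rel = (0.451 + 0.129) / (1 + 0.451·0.129) = 0.5800/1.0582 = 0.5481.
Δ = 0.5800 − 0.5481 = 0.0319.

Δ = 0.032c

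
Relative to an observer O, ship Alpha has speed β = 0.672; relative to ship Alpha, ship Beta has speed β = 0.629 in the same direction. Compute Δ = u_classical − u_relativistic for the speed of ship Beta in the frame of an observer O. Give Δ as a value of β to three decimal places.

Δ = 0.387

Galilean: u_cl = 0.629 + 0.672 = 1.3010.
Relativistic: u_rel = (0.629 + 0.672) / (1 + 0.629·0.672) = 1.3010/1.4227 = 0.9145.
Δ = 1.3010 − 0.9145 = 0.3865.
(The classical prediction exceeds c; the relativistic result does not.)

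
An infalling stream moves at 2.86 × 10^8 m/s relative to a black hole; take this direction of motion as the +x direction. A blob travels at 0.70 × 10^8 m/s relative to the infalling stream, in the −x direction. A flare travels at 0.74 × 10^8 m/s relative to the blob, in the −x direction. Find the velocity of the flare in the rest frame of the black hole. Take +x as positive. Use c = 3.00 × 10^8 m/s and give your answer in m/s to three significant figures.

Apply u = (u' + v)/(1 + u'v/c²) successively, working outward toward the black hole.
(Dividing each given speed by c = 3.00 × 10^8 m/s to work in units of c.)
Start: velocity of the infalling stream relative to the black hole = 0.9533c.
Compose with the blob (u' = -0.233 in the infalling stream frame): u_1 = (-0.233 + 0.953) / (1 + (-0.233)·0.953) = 0.7200/0.7776 = 0.9260.
Compose with the flare (u' = -0.247 in the blob frame): u_2 = (-0.247 + 0.926) / (1 + (-0.247)·0.926) = 0.6793/0.7716 = 0.8804.
So u = 0.8804 × 3.00 × 10^8 m/s.

+2.64 × 10^8 m/s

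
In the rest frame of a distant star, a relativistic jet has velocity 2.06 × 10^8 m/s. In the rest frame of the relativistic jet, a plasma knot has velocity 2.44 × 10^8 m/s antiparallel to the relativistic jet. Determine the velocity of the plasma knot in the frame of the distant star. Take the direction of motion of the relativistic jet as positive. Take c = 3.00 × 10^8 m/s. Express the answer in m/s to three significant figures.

-8.61 × 10^7 m/s

In units of c (dividing by 3.00 × 10^8 m/s): v = 0.687, u' = -0.813.
u = (u' + v)/(1 + u'v/c²):
u = (-0.813 + 0.687) / (1 + (-0.813)·0.687) = -0.1267/0.4415 = -0.2869
Converting back: u = -0.2869 × 3.00 × 10^8 m/s.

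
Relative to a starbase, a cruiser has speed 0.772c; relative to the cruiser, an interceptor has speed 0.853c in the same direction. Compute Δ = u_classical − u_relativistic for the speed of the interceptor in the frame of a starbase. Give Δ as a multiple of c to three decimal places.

Δ = 0.645c

Galilean: u_cl = 0.853 + 0.772 = 1.6250.
Relativistic: u_rel = (0.853 + 0.772) / (1 + 0.853·0.772) = 1.6250/1.6585 = 0.9798.
Δ = 1.6250 − 0.9798 = 0.6452.
(The classical prediction exceeds c; the relativistic result does not.)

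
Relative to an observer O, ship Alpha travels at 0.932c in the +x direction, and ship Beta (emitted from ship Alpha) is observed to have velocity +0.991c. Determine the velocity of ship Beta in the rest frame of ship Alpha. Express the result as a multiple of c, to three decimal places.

+0.772c

Invert the composition law: u' = (u − v)/(1 − uv/c²).
u' = (0.991 − 0.932) / (1 − (0.991)(0.932)) = 0.0590/0.0764 = 0.7724.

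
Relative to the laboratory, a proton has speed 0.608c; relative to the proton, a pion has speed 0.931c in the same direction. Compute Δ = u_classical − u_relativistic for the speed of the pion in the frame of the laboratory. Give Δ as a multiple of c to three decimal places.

Galilean: u_cl = 0.931 + 0.608 = 1.5390.
Relativistic: u_rel = (0.931 + 0.608) / (1 + 0.931·0.608) = 1.5390/1.5660 = 0.9827.
Δ = 1.5390 − 0.9827 = 0.5563.
(The classical prediction exceeds c; the relativistic result does not.)

Δ = 0.556c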